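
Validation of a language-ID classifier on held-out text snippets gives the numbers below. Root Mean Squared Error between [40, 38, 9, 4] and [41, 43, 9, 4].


MSE = 26/4 = 6.5
RMSE = √(26/4) = 2.5495

2.5495


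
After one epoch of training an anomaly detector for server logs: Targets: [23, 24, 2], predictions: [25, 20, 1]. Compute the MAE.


Absolute errors: |23-25|=2, |24-20|=4, |2-1|=1
Sum = 7
MAE = 7/3 = 7/3

7/3


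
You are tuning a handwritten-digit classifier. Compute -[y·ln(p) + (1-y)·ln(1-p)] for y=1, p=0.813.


BCE = -[y·ln(p) + (1-y)·ln(1-p)]
= -1·ln(0.813) - 0
= -ln(0.813) = 0.207

0.207


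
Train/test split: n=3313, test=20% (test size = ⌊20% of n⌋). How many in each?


Test = ⌊3313·20/100⌋ = 662
Train = 3313 - 662 = 2651

Train: 2651, Test: 662


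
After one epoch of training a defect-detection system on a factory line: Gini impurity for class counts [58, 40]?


Probabilities: [58/98, 40/98] ≈ [0.5918, 0.4082]
Σpᵢ² = (3364 + 1600)/98² = 4964/9604
Gini = 1 - Σpᵢ² = 1 - 4964/9604 = 0.4831

0.4831


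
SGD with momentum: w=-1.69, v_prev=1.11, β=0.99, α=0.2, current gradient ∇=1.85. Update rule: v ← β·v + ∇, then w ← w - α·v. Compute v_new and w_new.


v_new = 0.99·1.11 + 1.85 = 1.0989 + 1.85 = 2.9489
w_new = -1.69 - 0.2·2.9489 = -1.69 - 0.58978 = -2.27978

v_new=2.9489, w_new=-2.27978


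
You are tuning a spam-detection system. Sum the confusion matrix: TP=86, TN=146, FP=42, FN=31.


Total = TP + TN + FP + FN
= 86 + 146 + 42 + 31
= 305
(Predicted positive: 128, predicted negative: 177)

305


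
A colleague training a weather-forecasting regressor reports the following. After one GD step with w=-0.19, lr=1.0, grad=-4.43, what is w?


w_new = w - α·∇
= -0.19 - 1.0·-4.43
= -0.19 + 4.43
= 4.24

4.24


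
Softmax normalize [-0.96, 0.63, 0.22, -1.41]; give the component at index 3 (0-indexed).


Exponentials: e^-0.96=0.3829, e^0.63=1.8776, e^0.22=1.2461, e^-1.41=0.2441
Sum = 3.7507
Softmax = [0.1021, 0.5006, 0.3322, 0.0651]
p[3] = 0.2441/3.7507 = 0.0651

0.0651


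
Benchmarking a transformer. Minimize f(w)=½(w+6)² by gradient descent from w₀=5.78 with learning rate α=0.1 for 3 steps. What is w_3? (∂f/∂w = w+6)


step 1: grad = 5.78+6 = 11.78; w = 5.78 - 0.1·(11.78) = 4.602
step 2: grad = 4.602+6 = 10.602; w = 4.602 - 0.1·(10.602) = 3.5418
step 3: grad = 3.5418+6 = 9.5418; w = 3.5418 - 0.1·(9.5418) = 2.58762

2.58762


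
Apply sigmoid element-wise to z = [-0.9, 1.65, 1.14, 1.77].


σ(-0.9) = 1/(1+e^0.9) = 0.2891
σ(1.65) = 1/(1+e^-1.65) = 0.8389
σ(1.14) = 1/(1+e^-1.14) = 0.7577
σ(1.77) = 1/(1+e^-1.77) = 0.8545
result = [0.2891, 0.8389, 0.7577, 0.8545]

[0.2891, 0.8389, 0.7577, 0.8545]


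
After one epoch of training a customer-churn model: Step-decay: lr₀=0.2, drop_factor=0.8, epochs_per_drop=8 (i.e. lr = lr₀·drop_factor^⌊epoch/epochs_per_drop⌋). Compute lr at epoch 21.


n_drops = ⌊21/8⌋ = 2
lr = 0.2·0.8^2 = 0.2·0.64 = 0.128

0.128


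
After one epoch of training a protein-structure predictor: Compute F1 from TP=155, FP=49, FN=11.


Precision = 155/204 = 0.7598
Recall = 155/166 = 0.9337
F1 = 2·P·R/(P+R) = 2·TP/(2·TP+FP+FN) = 310/(310+49+11) = 310/370 = 0.8378

0.8378


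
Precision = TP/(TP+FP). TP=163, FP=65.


Precision = TP/(TP+FP)
= 163/(163+65)
= 163/228 = 71.49%

71.49%


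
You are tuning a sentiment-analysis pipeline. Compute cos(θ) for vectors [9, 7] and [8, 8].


A·B = 9·8 + 7·8 = 128
‖A‖ = √130 = 11.4018, ‖B‖ = √128 = 11.3137
cos = 128/(√130·√128) = 128/√16640 = 0.9923

0.9923


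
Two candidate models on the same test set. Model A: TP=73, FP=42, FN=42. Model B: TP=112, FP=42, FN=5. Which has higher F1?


Model A: P=73/115=0.6348, R=73/115=0.6348, F1=2PR/(P+R)=2TP/(2TP+FP+FN)=146/230=0.6348
Model B: P=112/154=0.7273, R=112/117=0.9573, F1=2PR/(P+R)=2TP/(2TP+FP+FN)=224/271=0.8266
0.6348 < 0.8266 → Model B

Model B


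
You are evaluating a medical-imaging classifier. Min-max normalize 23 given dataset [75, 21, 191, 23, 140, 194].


min=21, max=194
(23-21)/(194-21) = 2/173 = 0.0116

0.0116


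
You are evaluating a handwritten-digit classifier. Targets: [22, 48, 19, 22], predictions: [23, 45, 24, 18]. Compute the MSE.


Squared errors: (22-23)²=1, (48-45)²=9, (19-24)²=25, (22-18)²=16
Sum = 51
MSE = 51/4 = 51/4

51/4


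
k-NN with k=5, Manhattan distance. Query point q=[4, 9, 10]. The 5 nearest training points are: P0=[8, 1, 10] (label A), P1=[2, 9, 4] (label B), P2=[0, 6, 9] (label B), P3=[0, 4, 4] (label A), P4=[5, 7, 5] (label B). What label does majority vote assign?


d(q,P0) = 12  (label A)
d(q,P1) = 8  (label B)
d(q,P2) = 8  (label B)
d(q,P3) = 15  (label A)
d(q,P4) = 8  (label B)
Votes: A=2, B=3
Majority → B

B


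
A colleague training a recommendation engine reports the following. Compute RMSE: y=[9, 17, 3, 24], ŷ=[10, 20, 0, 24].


MSE = 19/4 = 4.75
RMSE = √(19/4) = 2.1794

2.1794


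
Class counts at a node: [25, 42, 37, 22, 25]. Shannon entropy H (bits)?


Probabilities: [25/151, 42/151, 37/151, 22/151, 25/151] ≈ [0.1656, 0.2781, 0.245, 0.1457, 0.1656]
H = -((25/151)·log₂(25/151) + (42/151)·log₂(42/151) + (37/151)·log₂(37/151) + (22/151)·log₂(22/151) + (25/151)·log₂(25/151))
  = 2.2746 bits

2.2746 bits


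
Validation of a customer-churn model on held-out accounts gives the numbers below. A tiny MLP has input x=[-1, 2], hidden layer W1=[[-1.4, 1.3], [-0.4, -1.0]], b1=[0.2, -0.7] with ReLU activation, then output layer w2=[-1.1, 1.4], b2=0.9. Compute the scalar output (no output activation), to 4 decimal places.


z1[0] = (-1.4)·(-1) + (1.3)·(2) + 0.2 = 4.2
z1[1] = (-0.4)·(-1) + (-1.0)·(2) - 0.7 = -2.3
h = ReLU(z1) = [4.2, 0.0]
output = (-1.1)·(4.2) + (1.4)·(0.0) + 0.9 = -3.72

-3.72


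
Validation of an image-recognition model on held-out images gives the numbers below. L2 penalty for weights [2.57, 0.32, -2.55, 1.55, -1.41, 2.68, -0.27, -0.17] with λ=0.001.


‖w‖₂² = (2.57)² + (0.32)² + (-2.55)² + (1.55)² + (-1.41)² + (2.68)² + (-0.27)² + (-0.17)²
     = 6.6049 + 0.1024 + 6.5025 + 2.4025 + 1.9881 + 7.1824 + 0.0729 + 0.0289
     = 24.8846
λ·‖w‖₂² = 0.001·24.8846 = 0.024885

0.024885


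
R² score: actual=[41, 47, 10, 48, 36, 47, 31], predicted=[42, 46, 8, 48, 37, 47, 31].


ȳ = 37.1429
SS_res = Σ(y-ŷ)² = 7
SS_tot = Σ(y-ȳ)² = 1102.86
R² = 1 - SS_res/SS_tot = 1 - 0.0063 = 0.9937

0.9937


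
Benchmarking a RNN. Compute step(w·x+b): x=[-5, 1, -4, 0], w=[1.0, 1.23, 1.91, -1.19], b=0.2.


z = (-5)·(1.0) + (1)·(1.23) + (-4)·(1.91) + (0)·(-1.19) + 0.2
  = -11.21
step(z) = 0 (z<0)

0


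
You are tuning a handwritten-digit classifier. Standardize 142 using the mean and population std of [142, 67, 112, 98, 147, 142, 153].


μ = 123, σ = 29.4715
z = (142 - 123)/29.4715 = 0.6447

0.6447


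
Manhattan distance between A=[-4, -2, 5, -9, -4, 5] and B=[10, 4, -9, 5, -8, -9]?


d = |-4-10| + |-2-4| + |5+ 9| + |-9-5| + |-4+ 8| + |5+ 9|
  = 14 + 6 + 14 + 14 + 4 + 14
  = 66

66


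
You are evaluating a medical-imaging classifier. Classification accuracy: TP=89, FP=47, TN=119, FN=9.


Accuracy = (TP+TN)/(TP+TN+FP+FN)
= (89+119)/(264)
= 208/264 = 78.79%

78.79%


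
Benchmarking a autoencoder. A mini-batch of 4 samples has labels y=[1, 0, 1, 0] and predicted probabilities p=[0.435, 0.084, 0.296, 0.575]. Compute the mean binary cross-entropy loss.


L[0] = -ln(0.435) = 0.8324
L[1] = -ln(1-0.084) = -ln(0.916) = 0.0877
L[2] = -ln(0.296) = 1.2174
L[3] = -ln(1-0.575) = -ln(0.425) = 0.8557
mean = (0.8324 + 0.0877 + 1.2174 + 0.8557)/4 = 0.7483

0.7483


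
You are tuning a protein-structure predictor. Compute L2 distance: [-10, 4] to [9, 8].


d = √((-10-9)² + (4-8)²)
  = √(361 + 16)
  = √377 = 19.4165

19.4165


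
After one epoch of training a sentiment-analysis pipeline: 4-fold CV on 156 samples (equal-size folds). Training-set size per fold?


Fold size = 156/4 = 39
Training per fold = 156 - 39 = 117

117


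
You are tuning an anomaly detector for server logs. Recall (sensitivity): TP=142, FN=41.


Recall = TP/(TP+FN)
= 142/(142+41)
= 142/183 = 77.6%

77.6%


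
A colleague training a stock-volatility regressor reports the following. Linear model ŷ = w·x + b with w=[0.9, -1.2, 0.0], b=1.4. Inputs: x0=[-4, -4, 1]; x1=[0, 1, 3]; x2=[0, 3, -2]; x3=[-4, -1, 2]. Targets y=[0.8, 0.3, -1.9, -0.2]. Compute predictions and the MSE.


ŷ0 = (0.9)·(-4) + (-1.2)·(-4) + (0.0)·(1) + 1.4 = 2.6
ŷ1 = (0.9)·(0) + (-1.2)·(1) + (0.0)·(3) + 1.4 = 0.2
ŷ2 = (0.9)·(0) + (-1.2)·(3) + (0.0)·(-2) + 1.4 = -2.2
ŷ3 = (0.9)·(-4) + (-1.2)·(-1) + (0.0)·(2) + 1.4 = -1.0
errors² = [3.24, 0.01, 0.09, 0.64]
MSE = 3.9800/4 = 0.995

0.995


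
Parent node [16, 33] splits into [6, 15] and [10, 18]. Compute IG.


Parent = [16, 33], H_parent = 0.9113
H_left = 0.8631 (n=21), H_right = 0.9403 (n=28)
H_children = (21/49)·0.8631 + (28/49)·0.9403 = 0.9072
IG = 0.9113 - 0.9072 = 0.0041

0.0041


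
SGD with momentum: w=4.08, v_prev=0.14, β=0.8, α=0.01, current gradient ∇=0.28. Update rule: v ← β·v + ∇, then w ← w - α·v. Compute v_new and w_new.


v_new = 0.8·0.14 + 0.28 = 0.112 + 0.28 = 0.392
w_new = 4.08 - 0.01·0.392 = 4.08 - 0.00392 = 4.07608

v_new=0.392, w_new=4.07608


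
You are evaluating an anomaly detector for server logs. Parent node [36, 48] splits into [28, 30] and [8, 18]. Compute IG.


Parent = [36, 48], H_parent = 0.9852
H_left = 0.9991 (n=58), H_right = 0.8905 (n=26)
H_children = (58/84)·0.9991 + (26/84)·0.8905 = 0.9655
IG = 0.9852 - 0.9655 = 0.0197

0.0197


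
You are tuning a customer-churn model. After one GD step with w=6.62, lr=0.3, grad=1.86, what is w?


w_new = w - α·∇
= 6.62 - 0.3·1.86
= 6.62 - 0.558
= 6.062

6.062


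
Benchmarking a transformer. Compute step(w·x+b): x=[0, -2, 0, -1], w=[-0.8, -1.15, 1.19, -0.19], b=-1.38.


z = (0)·(-0.8) + (-2)·(-1.15) + (0)·(1.19) + (-1)·(-0.19) - 1.38
  = 1.11
step(z) = 1 (z≥0)

1


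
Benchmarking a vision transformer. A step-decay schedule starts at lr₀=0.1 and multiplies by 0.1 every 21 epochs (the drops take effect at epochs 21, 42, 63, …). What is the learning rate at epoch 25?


n_drops = ⌊25/21⌋ = 1
lr = 0.1·0.1^1 = 0.1·0.1 = 0.01

0.01


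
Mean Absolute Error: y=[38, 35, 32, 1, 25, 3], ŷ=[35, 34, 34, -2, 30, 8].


Absolute errors: |38-35|=3, |35-34|=1, |32-34|=2, |1+ 2|=3, |25-30|=5, |3-8|=5
Sum = 19
MAE = 19/6 = 19/6

19/6


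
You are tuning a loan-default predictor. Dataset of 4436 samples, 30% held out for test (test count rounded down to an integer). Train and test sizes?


Test = ⌊4436·30/100⌋ = 1330
Train = 4436 - 1330 = 3106

Train: 3106, Test: 1330


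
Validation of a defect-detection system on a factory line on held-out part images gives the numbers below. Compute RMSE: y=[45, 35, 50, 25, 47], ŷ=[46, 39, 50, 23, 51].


MSE = 37/5 = 7.4
RMSE = √(37/5) = 2.7203

2.7203


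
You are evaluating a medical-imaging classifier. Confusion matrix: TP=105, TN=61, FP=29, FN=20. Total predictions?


Total = TP + TN + FP + FN
= 105 + 61 + 29 + 20
= 215
(Predicted positive: 134, predicted negative: 81)

215


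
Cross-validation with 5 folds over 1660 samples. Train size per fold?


Fold size = 1660/5 = 332
Training per fold = 1660 - 332 = 1328

1328


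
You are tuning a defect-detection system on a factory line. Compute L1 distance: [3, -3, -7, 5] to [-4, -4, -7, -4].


d = |3+ 4| + |-3+ 4| + |-7+ 7| + |5+ 4|
  = 7 + 1 + 0 + 9
  = 17

17


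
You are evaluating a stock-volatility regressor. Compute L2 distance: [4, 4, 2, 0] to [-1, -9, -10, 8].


d = √((4+ 1)² + (4+ 9)² + (2+ 10)² + (0-8)²)
  = √(25 + 169 + 144 + 64)
  = √402 = 20.0499

20.0499


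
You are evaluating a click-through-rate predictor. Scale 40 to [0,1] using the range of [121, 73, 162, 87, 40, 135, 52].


min=40, max=162
(40-40)/(162-40) = 0/122 = 0.0

0.0


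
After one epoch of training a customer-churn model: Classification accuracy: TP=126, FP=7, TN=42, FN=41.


Accuracy = (TP+TN)/(TP+TN+FP+FN)
= (126+42)/(216)
= 168/216 = 77.78%

77.78%


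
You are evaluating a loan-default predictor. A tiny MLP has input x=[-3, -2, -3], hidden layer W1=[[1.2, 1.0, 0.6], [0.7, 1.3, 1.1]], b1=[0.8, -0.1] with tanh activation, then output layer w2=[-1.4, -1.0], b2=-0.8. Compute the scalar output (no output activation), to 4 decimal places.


z1[0] = (1.2)·(-3) + (1.0)·(-2) + (0.6)·(-3) + 0.8 = -6.6
z1[1] = (0.7)·(-3) + (1.3)·(-2) + (1.1)·(-3) - 0.1 = -8.1
h = tanh(z1) = [-1.0, -1.0]
output = (-1.4)·(-1.0) + (-1.0)·(-1.0) - 0.8 = 1.6

1.6


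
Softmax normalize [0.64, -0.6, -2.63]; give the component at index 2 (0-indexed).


Exponentials: e^0.64=1.8965, e^-0.6=0.5488, e^-2.63=0.0721
Sum = 2.5174
Softmax = [0.7534, 0.218, 0.0286]
p[2] = 0.0721/2.5174 = 0.0286

0.0286


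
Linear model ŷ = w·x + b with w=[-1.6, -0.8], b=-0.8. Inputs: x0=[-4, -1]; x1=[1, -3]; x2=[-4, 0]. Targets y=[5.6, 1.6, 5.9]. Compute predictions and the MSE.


ŷ0 = (-1.6)·(-4) + (-0.8)·(-1) - 0.8 = 6.4
ŷ1 = (-1.6)·(1) + (-0.8)·(-3) - 0.8 = 0.0
ŷ2 = (-1.6)·(-4) + (-0.8)·(0) - 0.8 = 5.6
errors² = [0.64, 2.56, 0.09]
MSE = 3.2900/3 = 1.0967

1.0967


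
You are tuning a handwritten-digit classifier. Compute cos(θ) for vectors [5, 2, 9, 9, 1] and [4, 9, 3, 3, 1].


A·B = 5·4 + 2·9 + 9·3 + 9·3 + 1·1 = 93
‖A‖ = √192 = 13.8564, ‖B‖ = √116 = 10.7703
cos = 93/(√192·√116) = 93/√22272 = 0.6232

0.6232


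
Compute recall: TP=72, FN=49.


Recall = TP/(TP+FN)
= 72/(72+49)
= 72/121 = 59.5%

59.5%


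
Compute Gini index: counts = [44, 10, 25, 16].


Probabilities: [44/95, 10/95, 25/95, 16/95] ≈ [0.4632, 0.1053, 0.2632, 0.1684]
Σpᵢ² = (1936 + 100 + 625 + 256)/95² = 2917/9025
Gini = 1 - Σpᵢ² = 1 - 2917/9025 = 0.6768

0.6768


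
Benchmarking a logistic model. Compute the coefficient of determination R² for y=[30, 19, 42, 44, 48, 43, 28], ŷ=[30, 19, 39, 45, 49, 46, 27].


ȳ = 36.2857
SS_res = Σ(y-ŷ)² = 21
SS_tot = Σ(y-ȳ)² = 681.43
R² = 1 - SS_res/SS_tot = 1 - 0.0308 = 0.9692

0.9692


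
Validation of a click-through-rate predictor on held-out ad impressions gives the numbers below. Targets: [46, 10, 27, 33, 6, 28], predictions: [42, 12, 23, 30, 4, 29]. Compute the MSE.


Squared errors: (46-42)²=16, (10-12)²=4, (27-23)²=16, (33-30)²=9, (6-4)²=4, (28-29)²=1
Sum = 50
MSE = 50/6 = 25/3

25/3


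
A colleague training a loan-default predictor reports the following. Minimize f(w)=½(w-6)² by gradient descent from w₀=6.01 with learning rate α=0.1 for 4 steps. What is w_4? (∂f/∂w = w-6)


step 1: grad = 6.01-6 = 0.01; w = 6.01 - 0.1·(0.01) = 6.009
step 2: grad = 6.009-6 = 0.009; w = 6.009 - 0.1·(0.009) = 6.0081
step 3: grad = 6.0081-6 = 0.0081; w = 6.0081 - 0.1·(0.0081) = 6.00729
step 4: grad = 6.00729-6 = 0.00729; w = 6.00729 - 0.1·(0.00729) = 6.006561

6.006561


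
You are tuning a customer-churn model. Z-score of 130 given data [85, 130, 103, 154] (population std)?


μ = 118, σ = 26.2393
z = (130 - 118)/26.2393 = 0.4573

0.4573


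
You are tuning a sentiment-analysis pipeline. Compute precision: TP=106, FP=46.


Precision = TP/(TP+FP)
= 106/(106+46)
= 106/152 = 69.74%

69.74%


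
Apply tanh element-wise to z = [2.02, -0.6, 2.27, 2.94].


tanh(2.02) = 0.9654
tanh(-0.6) = -0.537
tanh(2.27) = 0.9789
tanh(2.94) = 0.9944
result = [0.9654, -0.537, 0.9789, 0.9944]

[0.9654, -0.537, 0.9789, 0.9944]


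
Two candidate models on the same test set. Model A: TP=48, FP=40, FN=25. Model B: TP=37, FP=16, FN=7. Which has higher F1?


Model A: P=48/88=0.5455, R=48/73=0.6575, F1=2PR/(P+R)=2TP/(2TP+FP+FN)=96/161=0.5963
Model B: P=37/53=0.6981, R=37/44=0.8409, F1=2PR/(P+R)=2TP/(2TP+FP+FN)=74/97=0.7629
0.5963 < 0.7629 → Model B

Model B


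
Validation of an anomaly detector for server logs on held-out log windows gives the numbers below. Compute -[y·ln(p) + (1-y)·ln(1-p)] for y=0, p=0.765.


BCE = -[y·ln(p) + (1-y)·ln(1-p)]
= -0 - 1·ln(1-0.765)
= -ln(0.235) = 1.4482

1.4482


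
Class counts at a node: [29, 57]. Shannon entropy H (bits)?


Probabilities: [29/86, 57/86] ≈ [0.3372, 0.6628]
H = -((29/86)·log₂(29/86) + (57/86)·log₂(57/86))
  = 0.9221 bits

0.9221 bits


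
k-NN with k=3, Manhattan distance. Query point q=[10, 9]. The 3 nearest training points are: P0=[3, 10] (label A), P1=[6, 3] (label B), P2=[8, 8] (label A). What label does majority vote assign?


d(q,P0) = 8  (label A)
d(q,P1) = 10  (label B)
d(q,P2) = 3  (label A)
Votes: A=2, B=1
Majority → A

A


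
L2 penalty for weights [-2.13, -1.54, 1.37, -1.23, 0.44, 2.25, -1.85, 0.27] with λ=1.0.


‖w‖₂² = (-2.13)² + (-1.54)² + (1.37)² + (-1.23)² + (0.44)² + (2.25)² + (-1.85)² + (0.27)²
     = 4.5369 + 2.3716 + 1.8769 + 1.5129 + 0.1936 + 5.0625 + 3.4225 + 0.0729
     = 19.0498
λ·‖w‖₂² = 1.0·19.0498 = 19.0498

19.0498


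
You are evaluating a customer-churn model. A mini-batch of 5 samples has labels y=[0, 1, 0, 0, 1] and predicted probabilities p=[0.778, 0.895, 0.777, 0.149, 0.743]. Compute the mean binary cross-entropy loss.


L[0] = -ln(1-0.778) = -ln(0.222) = 1.5051
L[1] = -ln(0.895) = 0.1109
L[2] = -ln(1-0.777) = -ln(0.223) = 1.5006
L[3] = -ln(1-0.149) = -ln(0.851) = 0.1613
L[4] = -ln(0.743) = 0.2971
mean = (1.5051 + 0.1109 + 1.5006 + 0.1613 + 0.2971)/5 = 0.715

0.715


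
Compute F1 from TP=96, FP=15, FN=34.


Precision = 96/111 = 0.8649
Recall = 96/130 = 0.7385
F1 = 2·P·R/(P+R) = 2·TP/(2·TP+FP+FN) = 192/(192+15+34) = 192/241 = 0.7967

0.7967


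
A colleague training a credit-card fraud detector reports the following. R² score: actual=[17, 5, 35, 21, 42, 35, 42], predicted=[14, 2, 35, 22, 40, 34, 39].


ȳ = 28.1429
SS_res = Σ(y-ŷ)² = 33
SS_tot = Σ(y-ȳ)² = 1188.86
R² = 1 - SS_res/SS_tot = 1 - 0.0278 = 0.9722

0.9722


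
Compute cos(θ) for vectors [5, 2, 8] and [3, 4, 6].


A·B = 5·3 + 2·4 + 8·6 = 71
‖A‖ = √93 = 9.6437, ‖B‖ = √61 = 7.8102
cos = 71/(√93·√61) = 71/√5673 = 0.9427

0.9427


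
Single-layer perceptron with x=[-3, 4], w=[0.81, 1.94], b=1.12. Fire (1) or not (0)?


z = (-3)·(0.81) + (4)·(1.94) + 1.12
  = 6.45
step(z) = 1 (z≥0)

1


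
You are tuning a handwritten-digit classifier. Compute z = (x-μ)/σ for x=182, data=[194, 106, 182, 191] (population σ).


μ = 168.25, σ = 36.2103
z = (182 - 168.25)/36.2103 = 0.3797

0.3797


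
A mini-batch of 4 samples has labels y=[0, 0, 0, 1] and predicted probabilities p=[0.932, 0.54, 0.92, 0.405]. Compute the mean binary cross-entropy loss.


L[0] = -ln(1-0.932) = -ln(0.068) = 2.6882
L[1] = -ln(1-0.54) = -ln(0.46) = 0.7765
L[2] = -ln(1-0.92) = -ln(0.08) = 2.5257
L[3] = -ln(0.405) = 0.9039
mean = (2.6882 + 0.7765 + 2.5257 + 0.9039)/4 = 1.7236

1.7236


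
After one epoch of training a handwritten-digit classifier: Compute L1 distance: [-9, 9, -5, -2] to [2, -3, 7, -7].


d = |-9-2| + |9+ 3| + |-5-7| + |-2+ 7|
  = 11 + 12 + 12 + 5
  = 40

40


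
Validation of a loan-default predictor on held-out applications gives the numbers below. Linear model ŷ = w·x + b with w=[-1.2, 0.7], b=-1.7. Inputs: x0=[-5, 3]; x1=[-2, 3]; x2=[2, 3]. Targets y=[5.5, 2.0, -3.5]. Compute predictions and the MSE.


ŷ0 = (-1.2)·(-5) + (0.7)·(3) - 1.7 = 6.4
ŷ1 = (-1.2)·(-2) + (0.7)·(3) - 1.7 = 2.8
ŷ2 = (-1.2)·(2) + (0.7)·(3) - 1.7 = -2.0
errors² = [0.81, 0.64, 2.25]
MSE = 3.7000/3 = 1.2333

1.2333


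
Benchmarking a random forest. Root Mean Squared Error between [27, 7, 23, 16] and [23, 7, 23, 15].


MSE = 17/4 = 4.25
RMSE = √(17/4) = 2.0616

2.0616


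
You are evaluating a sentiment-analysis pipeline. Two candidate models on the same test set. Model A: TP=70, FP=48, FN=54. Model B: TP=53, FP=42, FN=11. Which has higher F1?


Model A: P=70/118=0.5932, R=70/124=0.5645, F1=2PR/(P+R)=2TP/(2TP+FP+FN)=140/242=0.5785
Model B: P=53/95=0.5579, R=53/64=0.8281, F1=2PR/(P+R)=2TP/(2TP+FP+FN)=106/159=0.6667
0.5785 < 0.6667 → Model B

Model B


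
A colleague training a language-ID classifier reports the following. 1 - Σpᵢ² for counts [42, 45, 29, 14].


Probabilities: [42/130, 45/130, 29/130, 14/130] ≈ [0.3231, 0.3462, 0.2231, 0.1077]
Σpᵢ² = (1764 + 2025 + 841 + 196)/130² = 4826/16900
Gini = 1 - Σpᵢ² = 1 - 4826/16900 = 0.7144

0.7144


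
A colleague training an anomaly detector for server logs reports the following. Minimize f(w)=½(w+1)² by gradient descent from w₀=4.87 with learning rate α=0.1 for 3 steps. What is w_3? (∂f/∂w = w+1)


step 1: grad = 4.87+1 = 5.87; w = 4.87 - 0.1·(5.87) = 4.283
step 2: grad = 4.283+1 = 5.283; w = 4.283 - 0.1·(5.283) = 3.7547
step 3: grad = 3.7547+1 = 4.7547; w = 3.7547 - 0.1·(4.7547) = 3.27923

3.27923


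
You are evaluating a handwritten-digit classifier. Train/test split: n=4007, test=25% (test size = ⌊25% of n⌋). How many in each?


Test = ⌊4007·25/100⌋ = 1001
Train = 4007 - 1001 = 3006

Train: 3006, Test: 1001


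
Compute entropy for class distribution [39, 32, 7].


Probabilities: [39/78, 32/78, 7/78] ≈ [0.5, 0.4103, 0.0897]
H = -((39/78)·log₂(39/78) + (32/78)·log₂(32/78) + (7/78)·log₂(7/78))
  = 1.3395 bits

1.3395 bits


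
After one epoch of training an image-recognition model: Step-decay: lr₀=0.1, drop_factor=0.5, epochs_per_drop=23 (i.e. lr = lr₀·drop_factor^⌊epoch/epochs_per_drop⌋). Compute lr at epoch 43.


n_drops = ⌊43/23⌋ = 1
lr = 0.1·0.5^1 = 0.1·0.5 = 0.05

0.05


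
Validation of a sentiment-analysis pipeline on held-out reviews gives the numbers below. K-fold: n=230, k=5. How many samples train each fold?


Fold size = 230/5 = 46
Training per fold = 230 - 46 = 184

184


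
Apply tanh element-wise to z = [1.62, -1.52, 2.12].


tanh(1.62) = 0.9246
tanh(-1.52) = -0.9087
tanh(2.12) = 0.9716
result = [0.9246, -0.9087, 0.9716]

[0.9246, -0.9087, 0.9716]


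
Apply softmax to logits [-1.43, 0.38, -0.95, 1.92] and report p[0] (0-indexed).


Exponentials: e^-1.43=0.2393, e^0.38=1.4623, e^-0.95=0.3867, e^1.92=6.821
Sum = 8.9093
Softmax = [0.0269, 0.1641, 0.0434, 0.7656]
p[0] = 0.2393/8.9093 = 0.0269

0.0269


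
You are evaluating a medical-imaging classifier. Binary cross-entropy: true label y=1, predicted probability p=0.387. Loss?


BCE = -[y·ln(p) + (1-y)·ln(1-p)]
= -1·ln(0.387) - 0
= -ln(0.387) = 0.9493

0.9493


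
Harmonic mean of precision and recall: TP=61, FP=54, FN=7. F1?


Precision = 61/115 = 0.5304
Recall = 61/68 = 0.8971
F1 = 2·P·R/(P+R) = 2·TP/(2·TP+FP+FN) = 122/(122+54+7) = 122/183 = 0.6667

0.6667


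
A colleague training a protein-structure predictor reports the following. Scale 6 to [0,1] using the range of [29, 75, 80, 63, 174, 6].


min=6, max=174
(6-6)/(174-6) = 0/168 = 0.0

0.0


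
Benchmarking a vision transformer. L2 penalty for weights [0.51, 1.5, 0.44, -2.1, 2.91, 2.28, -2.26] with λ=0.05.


‖w‖₂² = (0.51)² + (1.5)² + (0.44)² + (-2.1)² + (2.91)² + (2.28)² + (-2.26)²
     = 0.2601 + 2.25 + 0.1936 + 4.41 + 8.4681 + 5.1984 + 5.1076
     = 25.8878
λ·‖w‖₂² = 0.05·25.8878 = 1.29439

1.29439


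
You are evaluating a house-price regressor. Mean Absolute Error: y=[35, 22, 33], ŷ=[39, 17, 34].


Absolute errors: |35-39|=4, |22-17|=5, |33-34|=1
Sum = 10
MAE = 10/3 = 10/3

10/3


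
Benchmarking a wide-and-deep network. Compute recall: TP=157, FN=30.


Recall = TP/(TP+FN)
= 157/(157+30)
= 157/187 = 83.96%

83.96%


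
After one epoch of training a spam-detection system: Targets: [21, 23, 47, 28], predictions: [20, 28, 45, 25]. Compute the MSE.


Squared errors: (21-20)²=1, (23-28)²=25, (47-45)²=4, (28-25)²=9
Sum = 39
MSE = 39/4 = 39/4

39/4


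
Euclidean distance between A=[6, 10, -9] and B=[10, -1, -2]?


d = √((6-10)² + (10+ 1)² + (-9+ 2)²)
  = √(16 + 121 + 49)
  = √186 = 13.6382

13.6382


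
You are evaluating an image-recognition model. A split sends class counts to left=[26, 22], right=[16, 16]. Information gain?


Parent = [42, 38], H_parent = 0.9982
H_left = 0.995 (n=48), H_right = 1 (n=32)
H_children = (48/80)·0.995 + (32/80)·1 = 0.997
IG = 0.9982 - 0.997 = 0.0012

0.0012


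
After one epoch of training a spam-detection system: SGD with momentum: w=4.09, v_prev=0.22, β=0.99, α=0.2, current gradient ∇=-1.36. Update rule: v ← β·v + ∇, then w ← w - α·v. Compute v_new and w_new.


v_new = 0.99·0.22 - 1.36 = 0.2178 - 1.36 = -1.1422
w_new = 4.09 - 0.2·-1.1422 = 4.09 + 0.22844 = 4.31844

v_new=-1.1422, w_new=4.31844


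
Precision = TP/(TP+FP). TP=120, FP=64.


Precision = TP/(TP+FP)
= 120/(120+64)
= 120/184 = 65.22%

65.22%


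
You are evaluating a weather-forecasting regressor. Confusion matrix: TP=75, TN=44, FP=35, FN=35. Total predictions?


Total = TP + TN + FP + FN
= 75 + 44 + 35 + 35
= 189
(Predicted positive: 110, predicted negative: 79)

189


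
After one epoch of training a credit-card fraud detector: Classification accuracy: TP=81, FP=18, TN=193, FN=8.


Accuracy = (TP+TN)/(TP+TN+FP+FN)
= (81+193)/(300)
= 274/300 = 91.33%

91.33%


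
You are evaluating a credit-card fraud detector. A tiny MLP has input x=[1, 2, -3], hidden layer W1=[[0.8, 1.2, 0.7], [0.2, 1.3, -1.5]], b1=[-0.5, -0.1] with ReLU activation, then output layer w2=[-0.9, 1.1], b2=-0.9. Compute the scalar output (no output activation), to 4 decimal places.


z1[0] = (0.8)·(1) + (1.2)·(2) + (0.7)·(-3) - 0.5 = 0.6
z1[1] = (0.2)·(1) + (1.3)·(2) + (-1.5)·(-3) - 0.1 = 7.2
h = ReLU(z1) = [0.6, 7.2]
output = (-0.9)·(0.6) + (1.1)·(7.2) - 0.9 = 6.48

6.48


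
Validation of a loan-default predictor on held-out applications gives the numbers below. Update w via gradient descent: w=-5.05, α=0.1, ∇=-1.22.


w_new = w - α·∇
= -5.05 - 0.1·-1.22
= -5.05 + 0.122
= -4.928

-4.928


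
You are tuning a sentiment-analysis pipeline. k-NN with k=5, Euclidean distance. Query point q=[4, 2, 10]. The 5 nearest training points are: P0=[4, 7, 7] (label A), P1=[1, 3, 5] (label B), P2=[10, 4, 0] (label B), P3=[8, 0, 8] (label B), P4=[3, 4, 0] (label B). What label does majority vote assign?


d(q,P0) = 5.831  (label A)
d(q,P1) = 5.9161  (label B)
d(q,P2) = 11.8322  (label B)
d(q,P3) = 4.899  (label B)
d(q,P4) = 10.247  (label B)
Votes: A=1, B=4
Majority → B

B


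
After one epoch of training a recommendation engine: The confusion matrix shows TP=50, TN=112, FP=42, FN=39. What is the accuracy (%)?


Accuracy = (TP+TN)/(TP+TN+FP+FN)
= (50+112)/(243)
= 162/243 = 66.67%

66.67%


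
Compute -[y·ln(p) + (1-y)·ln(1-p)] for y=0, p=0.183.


BCE = -[y·ln(p) + (1-y)·ln(1-p)]
= -0 - 1·ln(1-0.183)
= -ln(0.817) = 0.2021

0.2021


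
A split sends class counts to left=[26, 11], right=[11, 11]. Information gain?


Parent = [37, 22], H_parent = 0.9529
H_left = 0.878 (n=37), H_right = 1 (n=22)
H_children = (37/59)·0.878 + (22/59)·1 = 0.9235
IG = 0.9529 - 0.9235 = 0.0294

0.0294


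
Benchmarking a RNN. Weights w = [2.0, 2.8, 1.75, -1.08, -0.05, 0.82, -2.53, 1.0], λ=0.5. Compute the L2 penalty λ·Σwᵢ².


‖w‖₂² = (2.0)² + (2.8)² + (1.75)² + (-1.08)² + (-0.05)² + (0.82)² + (-2.53)² + (1.0)²
     = 4 + 7.84 + 3.0625 + 1.1664 + 0.0025 + 0.6724 + 6.4009 + 1
     = 24.1447
λ·‖w‖₂² = 0.5·24.1447 = 12.07235

12.07235


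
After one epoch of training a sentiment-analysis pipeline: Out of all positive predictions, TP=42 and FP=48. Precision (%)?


Precision = TP/(TP+FP)
= 42/(42+48)
= 42/90 = 46.67%

46.67%


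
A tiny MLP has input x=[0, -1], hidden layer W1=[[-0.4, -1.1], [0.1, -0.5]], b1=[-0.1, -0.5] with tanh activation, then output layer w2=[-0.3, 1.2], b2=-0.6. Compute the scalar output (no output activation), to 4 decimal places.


z1[0] = (-0.4)·(0) + (-1.1)·(-1) - 0.1 = 1.0
z1[1] = (0.1)·(0) + (-0.5)·(-1) - 0.5 = 0.0
h = tanh(z1) = [0.7616, 0.0]
output = (-0.3)·(0.7616) + (1.2)·(0.0) - 0.6 = -0.8285

-0.8285


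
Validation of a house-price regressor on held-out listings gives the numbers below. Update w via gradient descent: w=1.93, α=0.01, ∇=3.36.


w_new = w - α·∇
= 1.93 - 0.01·3.36
= 1.93 - 0.0336
= 1.8964

1.8964


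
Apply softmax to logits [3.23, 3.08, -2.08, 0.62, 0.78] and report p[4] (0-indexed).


Exponentials: e^3.23=25.2797, e^3.08=21.7584, e^-2.08=0.1249, e^0.62=1.8589, e^0.78=2.1815
Sum = 51.2034
Softmax = [0.4937, 0.4249, 0.0024, 0.0363, 0.0426]
p[4] = 2.1815/51.2034 = 0.0426

0.0426


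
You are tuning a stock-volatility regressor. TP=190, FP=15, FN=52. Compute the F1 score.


Precision = 190/205 = 0.9268
Recall = 190/242 = 0.7851
F1 = 2·P·R/(P+R) = 2·TP/(2·TP+FP+FN) = 380/(380+15+52) = 380/447 = 0.8501

0.8501


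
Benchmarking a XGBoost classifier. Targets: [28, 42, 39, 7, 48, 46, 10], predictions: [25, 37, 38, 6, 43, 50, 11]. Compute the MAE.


Absolute errors: |28-25|=3, |42-37|=5, |39-38|=1, |7-6|=1, |48-43|=5, |46-50|=4, |10-11|=1
Sum = 20
MAE = 20/7 = 20/7

20/7


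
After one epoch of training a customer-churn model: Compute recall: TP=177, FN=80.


Recall = TP/(TP+FN)
= 177/(177+80)
= 177/257 = 68.87%

68.87%


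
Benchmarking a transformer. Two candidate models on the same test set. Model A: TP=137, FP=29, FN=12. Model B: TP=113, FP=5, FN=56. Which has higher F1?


Model A: P=137/166=0.8253, R=137/149=0.9195, F1=2PR/(P+R)=2TP/(2TP+FP+FN)=274/315=0.8698
Model B: P=113/118=0.9576, R=113/169=0.6686, F1=2PR/(P+R)=2TP/(2TP+FP+FN)=226/287=0.7875
0.8698 > 0.7875 → Model A

Model A


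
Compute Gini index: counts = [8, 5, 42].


Probabilities: [8/55, 5/55, 42/55] ≈ [0.1455, 0.0909, 0.7636]
Σpᵢ² = (64 + 25 + 1764)/55² = 1853/3025
Gini = 1 - Σpᵢ² = 1 - 1853/3025 = 0.3874

0.3874


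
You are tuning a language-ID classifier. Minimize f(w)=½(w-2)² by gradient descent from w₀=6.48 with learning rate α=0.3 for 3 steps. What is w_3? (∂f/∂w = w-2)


step 1: grad = 6.48-2 = 4.48; w = 6.48 - 0.3·(4.48) = 5.136
step 2: grad = 5.136-2 = 3.136; w = 5.136 - 0.3·(3.136) = 4.1952
step 3: grad = 4.1952-2 = 2.1952; w = 4.1952 - 0.3·(2.1952) = 3.53664

3.53664


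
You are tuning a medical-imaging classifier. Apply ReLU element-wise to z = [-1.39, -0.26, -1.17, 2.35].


ReLU(-1.39) = max(0, -1.39) = 0.0
ReLU(-0.26) = max(0, -0.26) = 0.0
ReLU(-1.17) = max(0, -1.17) = 0.0
ReLU(2.35) = max(0, 2.35) = 2.35
result = [0.0, 0.0, 0.0, 2.35]

[0.0, 0.0, 0.0, 2.35]


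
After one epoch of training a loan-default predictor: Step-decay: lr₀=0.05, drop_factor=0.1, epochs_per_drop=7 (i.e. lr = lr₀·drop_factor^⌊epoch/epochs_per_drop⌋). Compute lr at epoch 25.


n_drops = ⌊25/7⌋ = 3
lr = 0.05·0.1^3 = 0.05·0.001 = 0.00005

0.00005


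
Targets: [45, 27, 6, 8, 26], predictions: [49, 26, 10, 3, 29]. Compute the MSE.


Squared errors: (45-49)²=16, (27-26)²=1, (6-10)²=16, (8-3)²=25, (26-29)²=9
Sum = 67
MSE = 67/5 = 67/5

67/5


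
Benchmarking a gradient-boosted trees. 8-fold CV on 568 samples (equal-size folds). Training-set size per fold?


Fold size = 568/8 = 71
Training per fold = 568 - 71 = 497

497


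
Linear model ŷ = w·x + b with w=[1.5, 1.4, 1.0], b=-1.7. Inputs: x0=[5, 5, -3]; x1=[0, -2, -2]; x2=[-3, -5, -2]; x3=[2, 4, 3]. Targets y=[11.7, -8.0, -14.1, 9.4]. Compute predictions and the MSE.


ŷ0 = (1.5)·(5) + (1.4)·(5) + (1.0)·(-3) - 1.7 = 9.8
ŷ1 = (1.5)·(0) + (1.4)·(-2) + (1.0)·(-2) - 1.7 = -6.5
ŷ2 = (1.5)·(-3) + (1.4)·(-5) + (1.0)·(-2) - 1.7 = -15.2
ŷ3 = (1.5)·(2) + (1.4)·(4) + (1.0)·(3) - 1.7 = 9.9
errors² = [3.61, 2.25, 1.21, 0.25]
MSE = 7.3200/4 = 1.83

1.83


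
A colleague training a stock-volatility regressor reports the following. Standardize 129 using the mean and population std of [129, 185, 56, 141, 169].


μ = 136, σ = 44.6408
z = (129 - 136)/44.6408 = -0.1568

-0.1568


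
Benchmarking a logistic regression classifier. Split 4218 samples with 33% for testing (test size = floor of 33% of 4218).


Test = ⌊4218·33/100⌋ = 1391
Train = 4218 - 1391 = 2827

Train: 2827, Test: 1391


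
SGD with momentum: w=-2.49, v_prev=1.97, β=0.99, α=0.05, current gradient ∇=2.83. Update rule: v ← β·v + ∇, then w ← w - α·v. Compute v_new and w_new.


v_new = 0.99·1.97 + 2.83 = 1.9503 + 2.83 = 4.7803
w_new = -2.49 - 0.05·4.7803 = -2.49 - 0.239015 = -2.729015

v_new=4.7803, w_new=-2.729015


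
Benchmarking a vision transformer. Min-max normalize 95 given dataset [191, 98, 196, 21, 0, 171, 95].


min=0, max=196
(95-0)/(196-0) = 95/196 = 0.4847

0.4847


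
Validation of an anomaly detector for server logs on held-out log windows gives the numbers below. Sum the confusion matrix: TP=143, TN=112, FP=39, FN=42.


Total = TP + TN + FP + FN
= 143 + 112 + 39 + 42
= 336
(Predicted positive: 182, predicted negative: 154)

336


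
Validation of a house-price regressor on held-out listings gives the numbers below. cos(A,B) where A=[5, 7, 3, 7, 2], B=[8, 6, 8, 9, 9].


A·B = 5·8 + 7·6 + 3·8 + 7·9 + 2·9 = 187
‖A‖ = √136 = 11.6619, ‖B‖ = √326 = 18.0555
cos = 187/(√136·√326) = 187/√44336 = 0.8881

0.8881


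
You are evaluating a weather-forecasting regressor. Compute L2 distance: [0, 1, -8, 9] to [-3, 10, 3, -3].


d = √((0+ 3)² + (1-10)² + (-8-3)² + (9+ 3)²)
  = √(9 + 81 + 121 + 144)
  = √355 = 18.8414

18.8414


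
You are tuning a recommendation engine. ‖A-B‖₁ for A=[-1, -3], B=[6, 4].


d = |-1-6| + |-3-4|
  = 7 + 7
  = 14

14


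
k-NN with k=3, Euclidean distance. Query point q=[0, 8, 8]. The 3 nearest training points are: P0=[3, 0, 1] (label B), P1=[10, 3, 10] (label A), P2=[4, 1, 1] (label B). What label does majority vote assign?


d(q,P0) = 11.0454  (label B)
d(q,P1) = 11.3578  (label A)
d(q,P2) = 10.6771  (label B)
Votes: A=1, B=2
Majority → B

B


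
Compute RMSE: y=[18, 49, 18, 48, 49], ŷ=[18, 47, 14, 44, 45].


MSE = 52/5 = 10.4
RMSE = √(52/5) = 3.2249

3.2249


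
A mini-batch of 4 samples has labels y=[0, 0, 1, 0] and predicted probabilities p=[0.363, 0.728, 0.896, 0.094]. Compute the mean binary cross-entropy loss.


L[0] = -ln(1-0.363) = -ln(0.637) = 0.451
L[1] = -ln(1-0.728) = -ln(0.272) = 1.302
L[2] = -ln(0.896) = 0.1098
L[3] = -ln(1-0.094) = -ln(0.906) = 0.0987
mean = (0.451 + 1.302 + 0.1098 + 0.0987)/4 = 0.4904

0.4904


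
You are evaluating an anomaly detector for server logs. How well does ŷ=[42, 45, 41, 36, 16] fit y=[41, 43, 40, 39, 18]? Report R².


ȳ = 36.2
SS_res = Σ(y-ŷ)² = 19
SS_tot = Σ(y-ȳ)² = 422.8
R² = 1 - SS_res/SS_tot = 1 - 0.0449 = 0.9551

0.9551


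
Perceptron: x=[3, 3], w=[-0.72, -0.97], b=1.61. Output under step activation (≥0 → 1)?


z = (3)·(-0.72) + (3)·(-0.97) + 1.61
  = -3.46
step(z) = 0 (z<0)

0


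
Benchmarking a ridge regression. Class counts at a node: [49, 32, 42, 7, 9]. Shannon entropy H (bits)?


Probabilities: [49/139, 32/139, 42/139, 7/139, 9/139] ≈ [0.3525, 0.2302, 0.3022, 0.0504, 0.0647]
H = -((49/139)·log₂(49/139) + (32/139)·log₂(32/139) + (42/139)·log₂(42/139) + (7/139)·log₂(7/139) + (9/139)·log₂(9/139))
  = 2.0126 bits

2.0126 bits


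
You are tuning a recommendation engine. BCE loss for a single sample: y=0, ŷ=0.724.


BCE = -[y·ln(p) + (1-y)·ln(1-p)]
= -0 - 1·ln(1-0.724)
= -ln(0.276) = 1.2874

1.2874


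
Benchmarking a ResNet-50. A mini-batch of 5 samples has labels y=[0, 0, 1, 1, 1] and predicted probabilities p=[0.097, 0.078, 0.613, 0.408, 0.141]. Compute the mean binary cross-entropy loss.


L[0] = -ln(1-0.097) = -ln(0.903) = 0.102
L[1] = -ln(1-0.078) = -ln(0.922) = 0.0812
L[2] = -ln(0.613) = 0.4894
L[3] = -ln(0.408) = 0.8965
L[4] = -ln(0.141) = 1.959
mean = (0.102 + 0.0812 + 0.4894 + 0.8965 + 1.959)/5 = 0.7056

0.7056


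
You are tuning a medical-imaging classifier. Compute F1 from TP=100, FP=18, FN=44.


Precision = 100/118 = 0.8475
Recall = 100/144 = 0.6944
F1 = 2·P·R/(P+R) = 2·TP/(2·TP+FP+FN) = 200/(200+18+44) = 200/262 = 0.7634

0.7634


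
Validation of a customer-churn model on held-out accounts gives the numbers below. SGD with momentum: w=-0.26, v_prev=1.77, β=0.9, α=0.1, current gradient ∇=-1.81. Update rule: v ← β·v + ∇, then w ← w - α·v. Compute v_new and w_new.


v_new = 0.9·1.77 - 1.81 = 1.593 - 1.81 = -0.217
w_new = -0.26 - 0.1·-0.217 = -0.26 + 0.0217 = -0.2383

v_new=-0.217, w_new=-0.2383


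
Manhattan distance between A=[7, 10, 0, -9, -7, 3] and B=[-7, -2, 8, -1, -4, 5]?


d = |7+ 7| + |10+ 2| + |0-8| + |-9+ 1| + |-7+ 4| + |3-5|
  = 14 + 12 + 8 + 8 + 3 + 2
  = 47

47


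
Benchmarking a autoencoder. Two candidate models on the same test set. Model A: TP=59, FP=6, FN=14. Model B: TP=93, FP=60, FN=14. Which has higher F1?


Model A: P=59/65=0.9077, R=59/73=0.8082, F1=2PR/(P+R)=2TP/(2TP+FP+FN)=118/138=0.8551
Model B: P=93/153=0.6078, R=93/107=0.8692, F1=2PR/(P+R)=2TP/(2TP+FP+FN)=186/260=0.7154
0.8551 > 0.7154 → Model A

Model A


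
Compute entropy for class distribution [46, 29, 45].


Probabilities: [46/120, 29/120, 45/120] ≈ [0.3833, 0.2417, 0.375]
H = -((46/120)·log₂(46/120) + (29/120)·log₂(29/120) + (45/120)·log₂(45/120))
  = 1.5561 bits

1.5561 bits


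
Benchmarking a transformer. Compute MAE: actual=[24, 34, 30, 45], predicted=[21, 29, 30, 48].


Absolute errors: |24-21|=3, |34-29|=5, |30-30|=0, |45-48|=3
Sum = 11
MAE = 11/4 = 11/4

11/4


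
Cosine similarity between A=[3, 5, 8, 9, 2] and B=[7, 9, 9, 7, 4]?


A·B = 3·7 + 5·9 + 8·9 + 9·7 + 2·4 = 209
‖A‖ = √183 = 13.5277, ‖B‖ = √276 = 16.6132
cos = 209/(√183·√276) = 209/√50508 = 0.93

0.93


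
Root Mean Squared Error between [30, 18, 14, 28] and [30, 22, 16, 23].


MSE = 45/4 = 11.25
RMSE = √(45/4) = 3.3541

3.3541


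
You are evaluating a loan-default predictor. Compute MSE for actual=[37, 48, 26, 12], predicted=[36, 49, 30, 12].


Squared errors: (37-36)²=1, (48-49)²=1, (26-30)²=16, (12-12)²=0
Sum = 18
MSE = 18/4 = 9/2

9/2


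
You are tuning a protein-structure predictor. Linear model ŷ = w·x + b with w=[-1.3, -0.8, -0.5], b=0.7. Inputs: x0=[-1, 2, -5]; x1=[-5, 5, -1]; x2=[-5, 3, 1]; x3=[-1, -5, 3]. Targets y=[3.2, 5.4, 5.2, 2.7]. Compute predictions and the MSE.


ŷ0 = (-1.3)·(-1) + (-0.8)·(2) + (-0.5)·(-5) + 0.7 = 2.9
ŷ1 = (-1.3)·(-5) + (-0.8)·(5) + (-0.5)·(-1) + 0.7 = 3.7
ŷ2 = (-1.3)·(-5) + (-0.8)·(3) + (-0.5)·(1) + 0.7 = 4.3
ŷ3 = (-1.3)·(-1) + (-0.8)·(-5) + (-0.5)·(3) + 0.7 = 4.5
errors² = [0.09, 2.89, 0.81, 3.24]
MSE = 7.0300/4 = 1.7575

1.7575


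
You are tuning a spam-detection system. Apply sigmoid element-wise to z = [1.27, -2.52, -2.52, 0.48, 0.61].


σ(1.27) = 1/(1+e^-1.27) = 0.7807
σ(-2.52) = 1/(1+e^2.52) = 0.0745
σ(-2.52) = 1/(1+e^2.52) = 0.0745
σ(0.48) = 1/(1+e^-0.48) = 0.6177
σ(0.61) = 1/(1+e^-0.61) = 0.6479
result = [0.7807, 0.0745, 0.0745, 0.6177, 0.6479]

[0.7807, 0.0745, 0.0745, 0.6177, 0.6479]


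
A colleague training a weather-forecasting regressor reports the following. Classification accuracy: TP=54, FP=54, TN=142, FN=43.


Accuracy = (TP+TN)/(TP+TN+FP+FN)
= (54+142)/(293)
= 196/293 = 66.89%

66.89%


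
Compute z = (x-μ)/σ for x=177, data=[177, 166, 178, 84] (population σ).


μ = 151.25, σ = 39.1112
z = (177 - 151.25)/39.1112 = 0.6584

0.6584


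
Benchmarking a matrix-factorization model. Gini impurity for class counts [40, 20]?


Probabilities: [40/60, 20/60] ≈ [0.6667, 0.3333]
Σpᵢ² = (1600 + 400)/60² = 2000/3600
Gini = 1 - Σpᵢ² = 1 - 2000/3600 = 0.4444

0.4444
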